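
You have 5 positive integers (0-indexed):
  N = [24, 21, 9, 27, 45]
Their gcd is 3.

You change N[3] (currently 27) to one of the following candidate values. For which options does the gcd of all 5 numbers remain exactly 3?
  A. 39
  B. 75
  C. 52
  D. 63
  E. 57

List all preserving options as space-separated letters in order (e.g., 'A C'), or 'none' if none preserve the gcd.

Answer: A B D E

Derivation:
Old gcd = 3; gcd of others (without N[3]) = 3
New gcd for candidate v: gcd(3, v). Preserves old gcd iff gcd(3, v) = 3.
  Option A: v=39, gcd(3,39)=3 -> preserves
  Option B: v=75, gcd(3,75)=3 -> preserves
  Option C: v=52, gcd(3,52)=1 -> changes
  Option D: v=63, gcd(3,63)=3 -> preserves
  Option E: v=57, gcd(3,57)=3 -> preserves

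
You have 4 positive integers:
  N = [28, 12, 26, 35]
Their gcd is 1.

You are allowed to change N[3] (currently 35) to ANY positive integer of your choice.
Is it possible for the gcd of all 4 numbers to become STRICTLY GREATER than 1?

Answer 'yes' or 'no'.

Answer: yes

Derivation:
Current gcd = 1
gcd of all OTHER numbers (without N[3]=35): gcd([28, 12, 26]) = 2
The new gcd after any change is gcd(2, new_value).
This can be at most 2.
Since 2 > old gcd 1, the gcd CAN increase (e.g., set N[3] = 2).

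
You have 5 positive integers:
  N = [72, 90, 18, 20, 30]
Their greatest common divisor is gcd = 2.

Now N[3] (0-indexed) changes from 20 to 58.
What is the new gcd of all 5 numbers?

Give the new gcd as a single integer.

Numbers: [72, 90, 18, 20, 30], gcd = 2
Change: index 3, 20 -> 58
gcd of the OTHER numbers (without index 3): gcd([72, 90, 18, 30]) = 6
New gcd = gcd(g_others, new_val) = gcd(6, 58) = 2

Answer: 2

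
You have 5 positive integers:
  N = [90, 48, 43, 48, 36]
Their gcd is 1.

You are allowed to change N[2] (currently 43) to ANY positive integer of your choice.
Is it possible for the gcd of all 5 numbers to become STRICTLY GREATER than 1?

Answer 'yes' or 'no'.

Answer: yes

Derivation:
Current gcd = 1
gcd of all OTHER numbers (without N[2]=43): gcd([90, 48, 48, 36]) = 6
The new gcd after any change is gcd(6, new_value).
This can be at most 6.
Since 6 > old gcd 1, the gcd CAN increase (e.g., set N[2] = 6).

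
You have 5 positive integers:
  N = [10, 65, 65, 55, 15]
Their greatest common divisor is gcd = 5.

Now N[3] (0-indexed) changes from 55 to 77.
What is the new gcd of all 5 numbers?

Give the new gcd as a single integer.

Answer: 1

Derivation:
Numbers: [10, 65, 65, 55, 15], gcd = 5
Change: index 3, 55 -> 77
gcd of the OTHER numbers (without index 3): gcd([10, 65, 65, 15]) = 5
New gcd = gcd(g_others, new_val) = gcd(5, 77) = 1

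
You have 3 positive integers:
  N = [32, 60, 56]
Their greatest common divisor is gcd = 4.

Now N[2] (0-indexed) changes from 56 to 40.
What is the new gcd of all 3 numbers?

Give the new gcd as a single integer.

Numbers: [32, 60, 56], gcd = 4
Change: index 2, 56 -> 40
gcd of the OTHER numbers (without index 2): gcd([32, 60]) = 4
New gcd = gcd(g_others, new_val) = gcd(4, 40) = 4

Answer: 4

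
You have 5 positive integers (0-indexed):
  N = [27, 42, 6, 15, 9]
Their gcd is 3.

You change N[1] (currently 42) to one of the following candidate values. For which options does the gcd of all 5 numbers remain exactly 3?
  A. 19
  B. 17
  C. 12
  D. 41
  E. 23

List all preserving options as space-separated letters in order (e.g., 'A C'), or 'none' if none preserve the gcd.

Answer: C

Derivation:
Old gcd = 3; gcd of others (without N[1]) = 3
New gcd for candidate v: gcd(3, v). Preserves old gcd iff gcd(3, v) = 3.
  Option A: v=19, gcd(3,19)=1 -> changes
  Option B: v=17, gcd(3,17)=1 -> changes
  Option C: v=12, gcd(3,12)=3 -> preserves
  Option D: v=41, gcd(3,41)=1 -> changes
  Option E: v=23, gcd(3,23)=1 -> changes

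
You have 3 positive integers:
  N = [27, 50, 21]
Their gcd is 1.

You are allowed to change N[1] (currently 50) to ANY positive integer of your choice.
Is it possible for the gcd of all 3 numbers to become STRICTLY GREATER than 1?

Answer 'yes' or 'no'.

Current gcd = 1
gcd of all OTHER numbers (without N[1]=50): gcd([27, 21]) = 3
The new gcd after any change is gcd(3, new_value).
This can be at most 3.
Since 3 > old gcd 1, the gcd CAN increase (e.g., set N[1] = 3).

Answer: yes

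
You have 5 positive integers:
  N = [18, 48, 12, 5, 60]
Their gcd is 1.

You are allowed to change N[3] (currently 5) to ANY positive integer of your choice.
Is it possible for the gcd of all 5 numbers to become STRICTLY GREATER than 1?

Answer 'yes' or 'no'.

Answer: yes

Derivation:
Current gcd = 1
gcd of all OTHER numbers (without N[3]=5): gcd([18, 48, 12, 60]) = 6
The new gcd after any change is gcd(6, new_value).
This can be at most 6.
Since 6 > old gcd 1, the gcd CAN increase (e.g., set N[3] = 6).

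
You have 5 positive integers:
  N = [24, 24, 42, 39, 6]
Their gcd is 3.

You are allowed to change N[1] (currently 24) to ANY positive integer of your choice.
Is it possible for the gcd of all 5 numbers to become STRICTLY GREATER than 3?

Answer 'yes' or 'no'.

Current gcd = 3
gcd of all OTHER numbers (without N[1]=24): gcd([24, 42, 39, 6]) = 3
The new gcd after any change is gcd(3, new_value).
This can be at most 3.
Since 3 = old gcd 3, the gcd can only stay the same or decrease.

Answer: no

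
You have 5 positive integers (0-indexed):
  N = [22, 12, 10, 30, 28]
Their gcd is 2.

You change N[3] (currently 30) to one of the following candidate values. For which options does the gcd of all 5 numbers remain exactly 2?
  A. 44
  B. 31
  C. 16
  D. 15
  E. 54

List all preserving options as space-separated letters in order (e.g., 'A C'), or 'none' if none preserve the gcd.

Answer: A C E

Derivation:
Old gcd = 2; gcd of others (without N[3]) = 2
New gcd for candidate v: gcd(2, v). Preserves old gcd iff gcd(2, v) = 2.
  Option A: v=44, gcd(2,44)=2 -> preserves
  Option B: v=31, gcd(2,31)=1 -> changes
  Option C: v=16, gcd(2,16)=2 -> preserves
  Option D: v=15, gcd(2,15)=1 -> changes
  Option E: v=54, gcd(2,54)=2 -> preserves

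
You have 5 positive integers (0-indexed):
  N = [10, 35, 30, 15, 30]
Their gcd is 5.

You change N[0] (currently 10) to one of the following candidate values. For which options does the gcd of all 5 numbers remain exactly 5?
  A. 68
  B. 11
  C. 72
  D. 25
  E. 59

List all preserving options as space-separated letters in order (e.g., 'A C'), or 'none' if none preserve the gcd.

Old gcd = 5; gcd of others (without N[0]) = 5
New gcd for candidate v: gcd(5, v). Preserves old gcd iff gcd(5, v) = 5.
  Option A: v=68, gcd(5,68)=1 -> changes
  Option B: v=11, gcd(5,11)=1 -> changes
  Option C: v=72, gcd(5,72)=1 -> changes
  Option D: v=25, gcd(5,25)=5 -> preserves
  Option E: v=59, gcd(5,59)=1 -> changes

Answer: D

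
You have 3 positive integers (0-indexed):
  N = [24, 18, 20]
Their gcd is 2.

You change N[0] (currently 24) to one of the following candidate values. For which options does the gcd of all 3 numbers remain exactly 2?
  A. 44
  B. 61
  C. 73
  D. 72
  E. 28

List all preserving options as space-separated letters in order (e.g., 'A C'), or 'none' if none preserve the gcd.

Answer: A D E

Derivation:
Old gcd = 2; gcd of others (without N[0]) = 2
New gcd for candidate v: gcd(2, v). Preserves old gcd iff gcd(2, v) = 2.
  Option A: v=44, gcd(2,44)=2 -> preserves
  Option B: v=61, gcd(2,61)=1 -> changes
  Option C: v=73, gcd(2,73)=1 -> changes
  Option D: v=72, gcd(2,72)=2 -> preserves
  Option E: v=28, gcd(2,28)=2 -> preserves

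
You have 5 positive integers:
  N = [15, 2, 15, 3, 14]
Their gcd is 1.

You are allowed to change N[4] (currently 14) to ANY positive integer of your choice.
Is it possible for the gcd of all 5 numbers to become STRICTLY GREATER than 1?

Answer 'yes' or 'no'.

Current gcd = 1
gcd of all OTHER numbers (without N[4]=14): gcd([15, 2, 15, 3]) = 1
The new gcd after any change is gcd(1, new_value).
This can be at most 1.
Since 1 = old gcd 1, the gcd can only stay the same or decrease.

Answer: no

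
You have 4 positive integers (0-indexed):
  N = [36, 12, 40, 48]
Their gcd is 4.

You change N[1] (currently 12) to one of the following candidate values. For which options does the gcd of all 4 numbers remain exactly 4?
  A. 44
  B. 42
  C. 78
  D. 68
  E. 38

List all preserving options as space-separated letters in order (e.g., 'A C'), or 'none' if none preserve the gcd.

Old gcd = 4; gcd of others (without N[1]) = 4
New gcd for candidate v: gcd(4, v). Preserves old gcd iff gcd(4, v) = 4.
  Option A: v=44, gcd(4,44)=4 -> preserves
  Option B: v=42, gcd(4,42)=2 -> changes
  Option C: v=78, gcd(4,78)=2 -> changes
  Option D: v=68, gcd(4,68)=4 -> preserves
  Option E: v=38, gcd(4,38)=2 -> changes

Answer: A D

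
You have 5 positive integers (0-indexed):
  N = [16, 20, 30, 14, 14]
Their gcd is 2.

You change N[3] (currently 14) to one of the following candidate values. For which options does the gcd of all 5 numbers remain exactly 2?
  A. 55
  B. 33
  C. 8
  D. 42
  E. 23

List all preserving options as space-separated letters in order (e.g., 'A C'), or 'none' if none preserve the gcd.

Answer: C D

Derivation:
Old gcd = 2; gcd of others (without N[3]) = 2
New gcd for candidate v: gcd(2, v). Preserves old gcd iff gcd(2, v) = 2.
  Option A: v=55, gcd(2,55)=1 -> changes
  Option B: v=33, gcd(2,33)=1 -> changes
  Option C: v=8, gcd(2,8)=2 -> preserves
  Option D: v=42, gcd(2,42)=2 -> preserves
  Option E: v=23, gcd(2,23)=1 -> changes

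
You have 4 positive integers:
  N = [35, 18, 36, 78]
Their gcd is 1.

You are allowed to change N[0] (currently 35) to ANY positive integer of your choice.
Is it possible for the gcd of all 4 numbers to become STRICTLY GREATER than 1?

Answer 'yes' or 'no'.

Current gcd = 1
gcd of all OTHER numbers (without N[0]=35): gcd([18, 36, 78]) = 6
The new gcd after any change is gcd(6, new_value).
This can be at most 6.
Since 6 > old gcd 1, the gcd CAN increase (e.g., set N[0] = 6).

Answer: yes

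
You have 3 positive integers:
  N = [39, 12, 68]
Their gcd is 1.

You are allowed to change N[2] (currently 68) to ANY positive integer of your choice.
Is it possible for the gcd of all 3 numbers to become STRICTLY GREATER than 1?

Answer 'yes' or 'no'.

Answer: yes

Derivation:
Current gcd = 1
gcd of all OTHER numbers (without N[2]=68): gcd([39, 12]) = 3
The new gcd after any change is gcd(3, new_value).
This can be at most 3.
Since 3 > old gcd 1, the gcd CAN increase (e.g., set N[2] = 3).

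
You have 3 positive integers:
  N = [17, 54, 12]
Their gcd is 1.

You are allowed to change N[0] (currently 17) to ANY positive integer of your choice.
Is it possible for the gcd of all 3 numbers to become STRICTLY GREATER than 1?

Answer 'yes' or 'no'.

Answer: yes

Derivation:
Current gcd = 1
gcd of all OTHER numbers (without N[0]=17): gcd([54, 12]) = 6
The new gcd after any change is gcd(6, new_value).
This can be at most 6.
Since 6 > old gcd 1, the gcd CAN increase (e.g., set N[0] = 6).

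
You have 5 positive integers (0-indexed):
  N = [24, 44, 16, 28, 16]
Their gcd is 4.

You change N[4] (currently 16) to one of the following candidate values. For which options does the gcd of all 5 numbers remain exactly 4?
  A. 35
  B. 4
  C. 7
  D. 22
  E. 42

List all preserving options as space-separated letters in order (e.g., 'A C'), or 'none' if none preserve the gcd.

Answer: B

Derivation:
Old gcd = 4; gcd of others (without N[4]) = 4
New gcd for candidate v: gcd(4, v). Preserves old gcd iff gcd(4, v) = 4.
  Option A: v=35, gcd(4,35)=1 -> changes
  Option B: v=4, gcd(4,4)=4 -> preserves
  Option C: v=7, gcd(4,7)=1 -> changes
  Option D: v=22, gcd(4,22)=2 -> changes
  Option E: v=42, gcd(4,42)=2 -> changes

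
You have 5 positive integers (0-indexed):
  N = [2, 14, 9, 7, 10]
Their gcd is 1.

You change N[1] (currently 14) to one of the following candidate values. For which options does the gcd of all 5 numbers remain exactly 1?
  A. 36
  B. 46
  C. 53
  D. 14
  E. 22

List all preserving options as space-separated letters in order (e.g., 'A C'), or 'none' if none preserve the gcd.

Answer: A B C D E

Derivation:
Old gcd = 1; gcd of others (without N[1]) = 1
New gcd for candidate v: gcd(1, v). Preserves old gcd iff gcd(1, v) = 1.
  Option A: v=36, gcd(1,36)=1 -> preserves
  Option B: v=46, gcd(1,46)=1 -> preserves
  Option C: v=53, gcd(1,53)=1 -> preserves
  Option D: v=14, gcd(1,14)=1 -> preserves
  Option E: v=22, gcd(1,22)=1 -> preserves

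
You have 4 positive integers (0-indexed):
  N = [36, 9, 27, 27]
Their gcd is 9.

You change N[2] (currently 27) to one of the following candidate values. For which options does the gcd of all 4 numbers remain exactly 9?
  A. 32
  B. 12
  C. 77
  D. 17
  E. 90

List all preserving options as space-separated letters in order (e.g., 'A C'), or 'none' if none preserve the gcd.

Answer: E

Derivation:
Old gcd = 9; gcd of others (without N[2]) = 9
New gcd for candidate v: gcd(9, v). Preserves old gcd iff gcd(9, v) = 9.
  Option A: v=32, gcd(9,32)=1 -> changes
  Option B: v=12, gcd(9,12)=3 -> changes
  Option C: v=77, gcd(9,77)=1 -> changes
  Option D: v=17, gcd(9,17)=1 -> changes
  Option E: v=90, gcd(9,90)=9 -> preserves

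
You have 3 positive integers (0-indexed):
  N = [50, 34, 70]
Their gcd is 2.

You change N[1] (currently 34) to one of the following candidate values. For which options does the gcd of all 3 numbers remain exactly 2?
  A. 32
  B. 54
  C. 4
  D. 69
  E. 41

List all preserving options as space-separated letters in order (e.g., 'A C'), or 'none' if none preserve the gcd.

Answer: A B C

Derivation:
Old gcd = 2; gcd of others (without N[1]) = 10
New gcd for candidate v: gcd(10, v). Preserves old gcd iff gcd(10, v) = 2.
  Option A: v=32, gcd(10,32)=2 -> preserves
  Option B: v=54, gcd(10,54)=2 -> preserves
  Option C: v=4, gcd(10,4)=2 -> preserves
  Option D: v=69, gcd(10,69)=1 -> changes
  Option E: v=41, gcd(10,41)=1 -> changes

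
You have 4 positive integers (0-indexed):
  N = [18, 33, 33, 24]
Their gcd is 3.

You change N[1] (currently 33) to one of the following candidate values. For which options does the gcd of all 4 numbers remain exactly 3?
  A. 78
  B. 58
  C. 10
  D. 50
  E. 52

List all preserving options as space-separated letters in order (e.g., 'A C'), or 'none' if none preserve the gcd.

Answer: A

Derivation:
Old gcd = 3; gcd of others (without N[1]) = 3
New gcd for candidate v: gcd(3, v). Preserves old gcd iff gcd(3, v) = 3.
  Option A: v=78, gcd(3,78)=3 -> preserves
  Option B: v=58, gcd(3,58)=1 -> changes
  Option C: v=10, gcd(3,10)=1 -> changes
  Option D: v=50, gcd(3,50)=1 -> changes
  Option E: v=52, gcd(3,52)=1 -> changes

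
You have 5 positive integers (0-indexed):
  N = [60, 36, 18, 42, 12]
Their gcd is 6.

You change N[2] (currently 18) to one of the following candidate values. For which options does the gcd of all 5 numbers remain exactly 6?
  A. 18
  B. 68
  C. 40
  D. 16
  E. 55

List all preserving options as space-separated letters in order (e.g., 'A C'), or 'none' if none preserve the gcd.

Old gcd = 6; gcd of others (without N[2]) = 6
New gcd for candidate v: gcd(6, v). Preserves old gcd iff gcd(6, v) = 6.
  Option A: v=18, gcd(6,18)=6 -> preserves
  Option B: v=68, gcd(6,68)=2 -> changes
  Option C: v=40, gcd(6,40)=2 -> changes
  Option D: v=16, gcd(6,16)=2 -> changes
  Option E: v=55, gcd(6,55)=1 -> changes

Answer: A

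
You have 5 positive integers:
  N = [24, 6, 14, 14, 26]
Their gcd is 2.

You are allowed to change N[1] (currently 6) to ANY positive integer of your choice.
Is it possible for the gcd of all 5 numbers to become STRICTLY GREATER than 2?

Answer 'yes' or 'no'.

Answer: no

Derivation:
Current gcd = 2
gcd of all OTHER numbers (without N[1]=6): gcd([24, 14, 14, 26]) = 2
The new gcd after any change is gcd(2, new_value).
This can be at most 2.
Since 2 = old gcd 2, the gcd can only stay the same or decrease.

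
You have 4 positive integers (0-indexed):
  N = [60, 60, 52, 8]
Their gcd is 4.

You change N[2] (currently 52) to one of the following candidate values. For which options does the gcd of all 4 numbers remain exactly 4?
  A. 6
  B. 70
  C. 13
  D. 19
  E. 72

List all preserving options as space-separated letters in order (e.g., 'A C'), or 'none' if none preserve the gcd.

Answer: E

Derivation:
Old gcd = 4; gcd of others (without N[2]) = 4
New gcd for candidate v: gcd(4, v). Preserves old gcd iff gcd(4, v) = 4.
  Option A: v=6, gcd(4,6)=2 -> changes
  Option B: v=70, gcd(4,70)=2 -> changes
  Option C: v=13, gcd(4,13)=1 -> changes
  Option D: v=19, gcd(4,19)=1 -> changes
  Option E: v=72, gcd(4,72)=4 -> preserves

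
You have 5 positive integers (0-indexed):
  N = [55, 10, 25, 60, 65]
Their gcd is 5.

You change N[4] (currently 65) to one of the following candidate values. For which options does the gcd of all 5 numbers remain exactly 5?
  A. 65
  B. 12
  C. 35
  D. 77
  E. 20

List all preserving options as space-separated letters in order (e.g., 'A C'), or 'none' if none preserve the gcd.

Answer: A C E

Derivation:
Old gcd = 5; gcd of others (without N[4]) = 5
New gcd for candidate v: gcd(5, v). Preserves old gcd iff gcd(5, v) = 5.
  Option A: v=65, gcd(5,65)=5 -> preserves
  Option B: v=12, gcd(5,12)=1 -> changes
  Option C: v=35, gcd(5,35)=5 -> preserves
  Option D: v=77, gcd(5,77)=1 -> changes
  Option E: v=20, gcd(5,20)=5 -> preserves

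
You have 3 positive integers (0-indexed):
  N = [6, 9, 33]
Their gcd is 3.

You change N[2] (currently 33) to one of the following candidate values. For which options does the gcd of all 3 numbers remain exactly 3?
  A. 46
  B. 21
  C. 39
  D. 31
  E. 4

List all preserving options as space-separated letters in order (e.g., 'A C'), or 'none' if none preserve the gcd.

Old gcd = 3; gcd of others (without N[2]) = 3
New gcd for candidate v: gcd(3, v). Preserves old gcd iff gcd(3, v) = 3.
  Option A: v=46, gcd(3,46)=1 -> changes
  Option B: v=21, gcd(3,21)=3 -> preserves
  Option C: v=39, gcd(3,39)=3 -> preserves
  Option D: v=31, gcd(3,31)=1 -> changes
  Option E: v=4, gcd(3,4)=1 -> changes

Answer: B C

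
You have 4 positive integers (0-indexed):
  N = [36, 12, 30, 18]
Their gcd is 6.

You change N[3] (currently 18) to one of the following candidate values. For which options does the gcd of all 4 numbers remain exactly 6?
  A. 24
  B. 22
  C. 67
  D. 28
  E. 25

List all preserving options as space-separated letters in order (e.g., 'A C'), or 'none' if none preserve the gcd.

Old gcd = 6; gcd of others (without N[3]) = 6
New gcd for candidate v: gcd(6, v). Preserves old gcd iff gcd(6, v) = 6.
  Option A: v=24, gcd(6,24)=6 -> preserves
  Option B: v=22, gcd(6,22)=2 -> changes
  Option C: v=67, gcd(6,67)=1 -> changes
  Option D: v=28, gcd(6,28)=2 -> changes
  Option E: v=25, gcd(6,25)=1 -> changes

Answer: A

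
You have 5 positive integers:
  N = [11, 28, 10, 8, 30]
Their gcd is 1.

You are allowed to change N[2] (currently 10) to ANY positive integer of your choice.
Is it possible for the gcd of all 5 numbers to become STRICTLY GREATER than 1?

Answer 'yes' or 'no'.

Answer: no

Derivation:
Current gcd = 1
gcd of all OTHER numbers (without N[2]=10): gcd([11, 28, 8, 30]) = 1
The new gcd after any change is gcd(1, new_value).
This can be at most 1.
Since 1 = old gcd 1, the gcd can only stay the same or decrease.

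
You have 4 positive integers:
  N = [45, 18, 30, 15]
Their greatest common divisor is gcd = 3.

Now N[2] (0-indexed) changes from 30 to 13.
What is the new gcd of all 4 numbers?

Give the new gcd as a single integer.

Numbers: [45, 18, 30, 15], gcd = 3
Change: index 2, 30 -> 13
gcd of the OTHER numbers (without index 2): gcd([45, 18, 15]) = 3
New gcd = gcd(g_others, new_val) = gcd(3, 13) = 1

Answer: 1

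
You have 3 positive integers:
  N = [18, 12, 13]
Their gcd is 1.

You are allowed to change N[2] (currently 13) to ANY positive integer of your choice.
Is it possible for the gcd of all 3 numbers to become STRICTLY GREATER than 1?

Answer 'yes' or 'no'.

Answer: yes

Derivation:
Current gcd = 1
gcd of all OTHER numbers (without N[2]=13): gcd([18, 12]) = 6
The new gcd after any change is gcd(6, new_value).
This can be at most 6.
Since 6 > old gcd 1, the gcd CAN increase (e.g., set N[2] = 6).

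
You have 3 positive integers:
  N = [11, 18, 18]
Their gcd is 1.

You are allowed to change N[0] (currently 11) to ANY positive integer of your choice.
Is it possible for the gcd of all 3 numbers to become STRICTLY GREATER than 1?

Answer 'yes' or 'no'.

Answer: yes

Derivation:
Current gcd = 1
gcd of all OTHER numbers (without N[0]=11): gcd([18, 18]) = 18
The new gcd after any change is gcd(18, new_value).
This can be at most 18.
Since 18 > old gcd 1, the gcd CAN increase (e.g., set N[0] = 18).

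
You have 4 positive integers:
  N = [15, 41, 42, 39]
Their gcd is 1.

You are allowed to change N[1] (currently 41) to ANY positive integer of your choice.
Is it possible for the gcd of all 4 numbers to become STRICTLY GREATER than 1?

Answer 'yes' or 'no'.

Answer: yes

Derivation:
Current gcd = 1
gcd of all OTHER numbers (without N[1]=41): gcd([15, 42, 39]) = 3
The new gcd after any change is gcd(3, new_value).
This can be at most 3.
Since 3 > old gcd 1, the gcd CAN increase (e.g., set N[1] = 3).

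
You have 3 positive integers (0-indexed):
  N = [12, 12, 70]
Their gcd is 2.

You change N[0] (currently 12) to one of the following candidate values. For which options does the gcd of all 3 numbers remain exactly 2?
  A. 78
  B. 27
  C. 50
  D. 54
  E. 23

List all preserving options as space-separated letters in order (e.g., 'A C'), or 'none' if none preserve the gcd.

Answer: A C D

Derivation:
Old gcd = 2; gcd of others (without N[0]) = 2
New gcd for candidate v: gcd(2, v). Preserves old gcd iff gcd(2, v) = 2.
  Option A: v=78, gcd(2,78)=2 -> preserves
  Option B: v=27, gcd(2,27)=1 -> changes
  Option C: v=50, gcd(2,50)=2 -> preserves
  Option D: v=54, gcd(2,54)=2 -> preserves
  Option E: v=23, gcd(2,23)=1 -> changes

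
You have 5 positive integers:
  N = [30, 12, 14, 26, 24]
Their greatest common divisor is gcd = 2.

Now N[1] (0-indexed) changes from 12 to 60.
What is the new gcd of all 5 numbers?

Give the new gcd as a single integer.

Numbers: [30, 12, 14, 26, 24], gcd = 2
Change: index 1, 12 -> 60
gcd of the OTHER numbers (without index 1): gcd([30, 14, 26, 24]) = 2
New gcd = gcd(g_others, new_val) = gcd(2, 60) = 2

Answer: 2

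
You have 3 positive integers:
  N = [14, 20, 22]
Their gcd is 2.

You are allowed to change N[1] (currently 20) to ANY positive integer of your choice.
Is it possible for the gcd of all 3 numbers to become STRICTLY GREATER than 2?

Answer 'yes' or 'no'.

Current gcd = 2
gcd of all OTHER numbers (without N[1]=20): gcd([14, 22]) = 2
The new gcd after any change is gcd(2, new_value).
This can be at most 2.
Since 2 = old gcd 2, the gcd can only stay the same or decrease.

Answer: no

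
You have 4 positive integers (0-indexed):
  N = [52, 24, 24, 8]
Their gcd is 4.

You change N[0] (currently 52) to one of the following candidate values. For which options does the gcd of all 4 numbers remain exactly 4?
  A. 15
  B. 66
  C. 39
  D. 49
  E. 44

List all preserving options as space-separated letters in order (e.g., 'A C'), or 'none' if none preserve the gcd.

Old gcd = 4; gcd of others (without N[0]) = 8
New gcd for candidate v: gcd(8, v). Preserves old gcd iff gcd(8, v) = 4.
  Option A: v=15, gcd(8,15)=1 -> changes
  Option B: v=66, gcd(8,66)=2 -> changes
  Option C: v=39, gcd(8,39)=1 -> changes
  Option D: v=49, gcd(8,49)=1 -> changes
  Option E: v=44, gcd(8,44)=4 -> preserves

Answer: E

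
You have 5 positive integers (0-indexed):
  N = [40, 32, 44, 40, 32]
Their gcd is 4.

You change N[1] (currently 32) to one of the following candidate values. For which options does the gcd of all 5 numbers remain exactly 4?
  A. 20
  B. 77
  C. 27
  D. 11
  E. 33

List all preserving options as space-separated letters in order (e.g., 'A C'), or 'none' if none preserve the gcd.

Answer: A

Derivation:
Old gcd = 4; gcd of others (without N[1]) = 4
New gcd for candidate v: gcd(4, v). Preserves old gcd iff gcd(4, v) = 4.
  Option A: v=20, gcd(4,20)=4 -> preserves
  Option B: v=77, gcd(4,77)=1 -> changes
  Option C: v=27, gcd(4,27)=1 -> changes
  Option D: v=11, gcd(4,11)=1 -> changes
  Option E: v=33, gcd(4,33)=1 -> changes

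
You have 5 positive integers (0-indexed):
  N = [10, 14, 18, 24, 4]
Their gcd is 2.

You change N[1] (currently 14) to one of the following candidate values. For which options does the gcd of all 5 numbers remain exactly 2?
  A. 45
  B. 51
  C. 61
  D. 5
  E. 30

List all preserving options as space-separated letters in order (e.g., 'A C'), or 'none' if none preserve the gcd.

Answer: E

Derivation:
Old gcd = 2; gcd of others (without N[1]) = 2
New gcd for candidate v: gcd(2, v). Preserves old gcd iff gcd(2, v) = 2.
  Option A: v=45, gcd(2,45)=1 -> changes
  Option B: v=51, gcd(2,51)=1 -> changes
  Option C: v=61, gcd(2,61)=1 -> changes
  Option D: v=5, gcd(2,5)=1 -> changes
  Option E: v=30, gcd(2,30)=2 -> preserves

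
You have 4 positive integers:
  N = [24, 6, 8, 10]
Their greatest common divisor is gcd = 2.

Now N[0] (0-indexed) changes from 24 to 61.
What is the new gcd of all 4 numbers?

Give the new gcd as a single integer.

Answer: 1

Derivation:
Numbers: [24, 6, 8, 10], gcd = 2
Change: index 0, 24 -> 61
gcd of the OTHER numbers (without index 0): gcd([6, 8, 10]) = 2
New gcd = gcd(g_others, new_val) = gcd(2, 61) = 1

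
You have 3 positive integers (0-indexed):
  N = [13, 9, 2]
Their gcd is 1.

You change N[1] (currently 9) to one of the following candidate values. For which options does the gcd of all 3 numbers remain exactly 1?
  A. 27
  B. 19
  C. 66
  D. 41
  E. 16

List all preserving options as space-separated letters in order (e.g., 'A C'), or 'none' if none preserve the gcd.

Old gcd = 1; gcd of others (without N[1]) = 1
New gcd for candidate v: gcd(1, v). Preserves old gcd iff gcd(1, v) = 1.
  Option A: v=27, gcd(1,27)=1 -> preserves
  Option B: v=19, gcd(1,19)=1 -> preserves
  Option C: v=66, gcd(1,66)=1 -> preserves
  Option D: v=41, gcd(1,41)=1 -> preserves
  Option E: v=16, gcd(1,16)=1 -> preserves

Answer: A B C D E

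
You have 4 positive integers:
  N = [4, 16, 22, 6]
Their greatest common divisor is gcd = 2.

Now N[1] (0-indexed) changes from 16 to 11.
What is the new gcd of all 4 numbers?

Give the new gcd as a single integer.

Answer: 1

Derivation:
Numbers: [4, 16, 22, 6], gcd = 2
Change: index 1, 16 -> 11
gcd of the OTHER numbers (without index 1): gcd([4, 22, 6]) = 2
New gcd = gcd(g_others, new_val) = gcd(2, 11) = 1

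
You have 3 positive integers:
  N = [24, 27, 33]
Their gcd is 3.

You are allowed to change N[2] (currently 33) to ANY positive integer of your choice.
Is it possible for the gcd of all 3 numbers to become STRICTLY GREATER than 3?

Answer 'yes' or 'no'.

Current gcd = 3
gcd of all OTHER numbers (without N[2]=33): gcd([24, 27]) = 3
The new gcd after any change is gcd(3, new_value).
This can be at most 3.
Since 3 = old gcd 3, the gcd can only stay the same or decrease.

Answer: no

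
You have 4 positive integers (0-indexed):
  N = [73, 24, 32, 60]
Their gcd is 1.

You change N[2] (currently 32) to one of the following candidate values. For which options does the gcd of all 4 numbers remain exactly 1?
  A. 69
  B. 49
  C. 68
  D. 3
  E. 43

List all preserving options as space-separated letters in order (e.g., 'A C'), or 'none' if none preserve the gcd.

Answer: A B C D E

Derivation:
Old gcd = 1; gcd of others (without N[2]) = 1
New gcd for candidate v: gcd(1, v). Preserves old gcd iff gcd(1, v) = 1.
  Option A: v=69, gcd(1,69)=1 -> preserves
  Option B: v=49, gcd(1,49)=1 -> preserves
  Option C: v=68, gcd(1,68)=1 -> preserves
  Option D: v=3, gcd(1,3)=1 -> preserves
  Option E: v=43, gcd(1,43)=1 -> preserves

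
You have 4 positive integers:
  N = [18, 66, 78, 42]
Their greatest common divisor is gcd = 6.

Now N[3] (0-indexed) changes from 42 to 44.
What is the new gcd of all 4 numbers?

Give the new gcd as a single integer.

Answer: 2

Derivation:
Numbers: [18, 66, 78, 42], gcd = 6
Change: index 3, 42 -> 44
gcd of the OTHER numbers (without index 3): gcd([18, 66, 78]) = 6
New gcd = gcd(g_others, new_val) = gcd(6, 44) = 2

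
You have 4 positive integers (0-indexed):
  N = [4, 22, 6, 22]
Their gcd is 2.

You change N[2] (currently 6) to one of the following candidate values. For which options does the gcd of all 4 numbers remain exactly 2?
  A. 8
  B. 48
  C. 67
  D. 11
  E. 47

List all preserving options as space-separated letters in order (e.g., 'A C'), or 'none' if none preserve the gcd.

Old gcd = 2; gcd of others (without N[2]) = 2
New gcd for candidate v: gcd(2, v). Preserves old gcd iff gcd(2, v) = 2.
  Option A: v=8, gcd(2,8)=2 -> preserves
  Option B: v=48, gcd(2,48)=2 -> preserves
  Option C: v=67, gcd(2,67)=1 -> changes
  Option D: v=11, gcd(2,11)=1 -> changes
  Option E: v=47, gcd(2,47)=1 -> changes

Answer: A B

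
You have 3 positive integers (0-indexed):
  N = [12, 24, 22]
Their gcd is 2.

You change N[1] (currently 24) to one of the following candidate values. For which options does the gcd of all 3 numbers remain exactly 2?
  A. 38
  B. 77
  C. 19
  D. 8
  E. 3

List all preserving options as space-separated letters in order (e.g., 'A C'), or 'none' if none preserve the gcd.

Answer: A D

Derivation:
Old gcd = 2; gcd of others (without N[1]) = 2
New gcd for candidate v: gcd(2, v). Preserves old gcd iff gcd(2, v) = 2.
  Option A: v=38, gcd(2,38)=2 -> preserves
  Option B: v=77, gcd(2,77)=1 -> changes
  Option C: v=19, gcd(2,19)=1 -> changes
  Option D: v=8, gcd(2,8)=2 -> preserves
  Option E: v=3, gcd(2,3)=1 -> changes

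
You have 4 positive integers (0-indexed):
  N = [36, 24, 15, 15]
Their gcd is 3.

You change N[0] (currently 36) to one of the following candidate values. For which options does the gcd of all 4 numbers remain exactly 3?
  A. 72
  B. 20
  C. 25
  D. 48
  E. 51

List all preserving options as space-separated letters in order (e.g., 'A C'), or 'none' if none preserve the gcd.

Old gcd = 3; gcd of others (without N[0]) = 3
New gcd for candidate v: gcd(3, v). Preserves old gcd iff gcd(3, v) = 3.
  Option A: v=72, gcd(3,72)=3 -> preserves
  Option B: v=20, gcd(3,20)=1 -> changes
  Option C: v=25, gcd(3,25)=1 -> changes
  Option D: v=48, gcd(3,48)=3 -> preserves
  Option E: v=51, gcd(3,51)=3 -> preserves

Answer: A D E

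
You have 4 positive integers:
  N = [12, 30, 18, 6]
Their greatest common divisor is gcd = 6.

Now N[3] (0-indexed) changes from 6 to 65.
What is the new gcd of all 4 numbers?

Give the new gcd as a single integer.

Answer: 1

Derivation:
Numbers: [12, 30, 18, 6], gcd = 6
Change: index 3, 6 -> 65
gcd of the OTHER numbers (without index 3): gcd([12, 30, 18]) = 6
New gcd = gcd(g_others, new_val) = gcd(6, 65) = 1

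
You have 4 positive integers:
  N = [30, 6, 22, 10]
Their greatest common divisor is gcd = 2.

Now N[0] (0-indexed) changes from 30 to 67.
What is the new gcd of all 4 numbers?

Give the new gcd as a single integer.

Numbers: [30, 6, 22, 10], gcd = 2
Change: index 0, 30 -> 67
gcd of the OTHER numbers (without index 0): gcd([6, 22, 10]) = 2
New gcd = gcd(g_others, new_val) = gcd(2, 67) = 1

Answer: 1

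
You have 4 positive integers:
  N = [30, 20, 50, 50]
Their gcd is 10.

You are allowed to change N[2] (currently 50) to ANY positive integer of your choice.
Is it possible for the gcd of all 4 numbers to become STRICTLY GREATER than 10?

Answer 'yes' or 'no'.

Answer: no

Derivation:
Current gcd = 10
gcd of all OTHER numbers (without N[2]=50): gcd([30, 20, 50]) = 10
The new gcd after any change is gcd(10, new_value).
This can be at most 10.
Since 10 = old gcd 10, the gcd can only stay the same or decrease.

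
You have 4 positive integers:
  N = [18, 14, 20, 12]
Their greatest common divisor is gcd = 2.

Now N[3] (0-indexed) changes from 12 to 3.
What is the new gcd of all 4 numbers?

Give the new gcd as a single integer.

Numbers: [18, 14, 20, 12], gcd = 2
Change: index 3, 12 -> 3
gcd of the OTHER numbers (without index 3): gcd([18, 14, 20]) = 2
New gcd = gcd(g_others, new_val) = gcd(2, 3) = 1

Answer: 1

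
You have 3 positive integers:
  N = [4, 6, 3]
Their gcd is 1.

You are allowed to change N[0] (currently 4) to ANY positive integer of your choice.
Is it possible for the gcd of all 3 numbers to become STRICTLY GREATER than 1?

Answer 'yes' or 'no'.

Answer: yes

Derivation:
Current gcd = 1
gcd of all OTHER numbers (without N[0]=4): gcd([6, 3]) = 3
The new gcd after any change is gcd(3, new_value).
This can be at most 3.
Since 3 > old gcd 1, the gcd CAN increase (e.g., set N[0] = 3).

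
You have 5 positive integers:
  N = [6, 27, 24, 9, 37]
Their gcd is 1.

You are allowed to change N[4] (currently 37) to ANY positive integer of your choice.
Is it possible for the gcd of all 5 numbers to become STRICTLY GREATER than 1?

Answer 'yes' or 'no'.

Current gcd = 1
gcd of all OTHER numbers (without N[4]=37): gcd([6, 27, 24, 9]) = 3
The new gcd after any change is gcd(3, new_value).
This can be at most 3.
Since 3 > old gcd 1, the gcd CAN increase (e.g., set N[4] = 3).

Answer: yes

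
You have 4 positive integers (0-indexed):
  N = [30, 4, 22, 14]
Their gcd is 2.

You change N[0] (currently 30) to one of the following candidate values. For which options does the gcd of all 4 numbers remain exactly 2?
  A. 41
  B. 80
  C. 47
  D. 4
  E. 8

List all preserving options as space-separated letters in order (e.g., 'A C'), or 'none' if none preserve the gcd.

Old gcd = 2; gcd of others (without N[0]) = 2
New gcd for candidate v: gcd(2, v). Preserves old gcd iff gcd(2, v) = 2.
  Option A: v=41, gcd(2,41)=1 -> changes
  Option B: v=80, gcd(2,80)=2 -> preserves
  Option C: v=47, gcd(2,47)=1 -> changes
  Option D: v=4, gcd(2,4)=2 -> preserves
  Option E: v=8, gcd(2,8)=2 -> preserves

Answer: B D E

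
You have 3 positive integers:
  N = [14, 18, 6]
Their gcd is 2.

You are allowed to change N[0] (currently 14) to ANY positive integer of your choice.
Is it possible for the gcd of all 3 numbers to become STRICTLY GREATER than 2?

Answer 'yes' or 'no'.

Current gcd = 2
gcd of all OTHER numbers (without N[0]=14): gcd([18, 6]) = 6
The new gcd after any change is gcd(6, new_value).
This can be at most 6.
Since 6 > old gcd 2, the gcd CAN increase (e.g., set N[0] = 6).

Answer: yes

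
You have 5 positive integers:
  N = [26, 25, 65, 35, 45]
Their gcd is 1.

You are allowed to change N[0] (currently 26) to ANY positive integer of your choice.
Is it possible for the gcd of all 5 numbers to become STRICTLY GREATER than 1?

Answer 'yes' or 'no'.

Current gcd = 1
gcd of all OTHER numbers (without N[0]=26): gcd([25, 65, 35, 45]) = 5
The new gcd after any change is gcd(5, new_value).
This can be at most 5.
Since 5 > old gcd 1, the gcd CAN increase (e.g., set N[0] = 5).

Answer: yes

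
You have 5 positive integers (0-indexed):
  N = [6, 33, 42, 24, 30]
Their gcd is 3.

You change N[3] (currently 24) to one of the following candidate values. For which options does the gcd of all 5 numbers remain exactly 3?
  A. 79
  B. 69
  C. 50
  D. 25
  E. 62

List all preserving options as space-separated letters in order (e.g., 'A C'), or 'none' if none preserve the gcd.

Old gcd = 3; gcd of others (without N[3]) = 3
New gcd for candidate v: gcd(3, v). Preserves old gcd iff gcd(3, v) = 3.
  Option A: v=79, gcd(3,79)=1 -> changes
  Option B: v=69, gcd(3,69)=3 -> preserves
  Option C: v=50, gcd(3,50)=1 -> changes
  Option D: v=25, gcd(3,25)=1 -> changes
  Option E: v=62, gcd(3,62)=1 -> changes

Answer: B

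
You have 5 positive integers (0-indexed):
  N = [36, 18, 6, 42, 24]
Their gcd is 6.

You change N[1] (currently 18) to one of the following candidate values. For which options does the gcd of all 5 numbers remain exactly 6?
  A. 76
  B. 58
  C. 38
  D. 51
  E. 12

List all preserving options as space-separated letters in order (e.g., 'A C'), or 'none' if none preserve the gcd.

Old gcd = 6; gcd of others (without N[1]) = 6
New gcd for candidate v: gcd(6, v). Preserves old gcd iff gcd(6, v) = 6.
  Option A: v=76, gcd(6,76)=2 -> changes
  Option B: v=58, gcd(6,58)=2 -> changes
  Option C: v=38, gcd(6,38)=2 -> changes
  Option D: v=51, gcd(6,51)=3 -> changes
  Option E: v=12, gcd(6,12)=6 -> preserves

Answer: E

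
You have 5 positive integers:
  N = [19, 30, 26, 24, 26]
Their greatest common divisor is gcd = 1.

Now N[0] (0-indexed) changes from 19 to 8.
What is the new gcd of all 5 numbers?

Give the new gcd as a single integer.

Numbers: [19, 30, 26, 24, 26], gcd = 1
Change: index 0, 19 -> 8
gcd of the OTHER numbers (without index 0): gcd([30, 26, 24, 26]) = 2
New gcd = gcd(g_others, new_val) = gcd(2, 8) = 2

Answer: 2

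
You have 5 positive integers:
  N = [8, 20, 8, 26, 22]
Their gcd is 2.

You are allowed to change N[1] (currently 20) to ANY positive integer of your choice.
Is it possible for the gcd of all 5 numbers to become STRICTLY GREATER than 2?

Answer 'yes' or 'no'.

Current gcd = 2
gcd of all OTHER numbers (without N[1]=20): gcd([8, 8, 26, 22]) = 2
The new gcd after any change is gcd(2, new_value).
This can be at most 2.
Since 2 = old gcd 2, the gcd can only stay the same or decrease.

Answer: no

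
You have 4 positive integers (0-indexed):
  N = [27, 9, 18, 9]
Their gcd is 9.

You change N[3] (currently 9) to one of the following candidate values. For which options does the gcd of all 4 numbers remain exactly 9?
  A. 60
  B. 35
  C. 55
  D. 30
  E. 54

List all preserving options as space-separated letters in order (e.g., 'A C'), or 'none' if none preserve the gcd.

Answer: E

Derivation:
Old gcd = 9; gcd of others (without N[3]) = 9
New gcd for candidate v: gcd(9, v). Preserves old gcd iff gcd(9, v) = 9.
  Option A: v=60, gcd(9,60)=3 -> changes
  Option B: v=35, gcd(9,35)=1 -> changes
  Option C: v=55, gcd(9,55)=1 -> changes
  Option D: v=30, gcd(9,30)=3 -> changes
  Option E: v=54, gcd(9,54)=9 -> preserves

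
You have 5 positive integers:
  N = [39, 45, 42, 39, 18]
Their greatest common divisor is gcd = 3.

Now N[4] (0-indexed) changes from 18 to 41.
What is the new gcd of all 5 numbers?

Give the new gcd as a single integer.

Answer: 1

Derivation:
Numbers: [39, 45, 42, 39, 18], gcd = 3
Change: index 4, 18 -> 41
gcd of the OTHER numbers (without index 4): gcd([39, 45, 42, 39]) = 3
New gcd = gcd(g_others, new_val) = gcd(3, 41) = 1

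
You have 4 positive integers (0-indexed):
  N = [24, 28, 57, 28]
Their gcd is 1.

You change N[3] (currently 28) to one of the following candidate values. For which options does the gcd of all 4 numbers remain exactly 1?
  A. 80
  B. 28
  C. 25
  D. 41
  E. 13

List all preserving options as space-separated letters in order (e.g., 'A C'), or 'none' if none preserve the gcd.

Old gcd = 1; gcd of others (without N[3]) = 1
New gcd for candidate v: gcd(1, v). Preserves old gcd iff gcd(1, v) = 1.
  Option A: v=80, gcd(1,80)=1 -> preserves
  Option B: v=28, gcd(1,28)=1 -> preserves
  Option C: v=25, gcd(1,25)=1 -> preserves
  Option D: v=41, gcd(1,41)=1 -> preserves
  Option E: v=13, gcd(1,13)=1 -> preserves

Answer: A B C D E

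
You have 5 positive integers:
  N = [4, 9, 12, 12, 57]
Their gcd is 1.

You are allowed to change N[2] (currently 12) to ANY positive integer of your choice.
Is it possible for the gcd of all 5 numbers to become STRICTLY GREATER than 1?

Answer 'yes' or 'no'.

Current gcd = 1
gcd of all OTHER numbers (without N[2]=12): gcd([4, 9, 12, 57]) = 1
The new gcd after any change is gcd(1, new_value).
This can be at most 1.
Since 1 = old gcd 1, the gcd can only stay the same or decrease.

Answer: no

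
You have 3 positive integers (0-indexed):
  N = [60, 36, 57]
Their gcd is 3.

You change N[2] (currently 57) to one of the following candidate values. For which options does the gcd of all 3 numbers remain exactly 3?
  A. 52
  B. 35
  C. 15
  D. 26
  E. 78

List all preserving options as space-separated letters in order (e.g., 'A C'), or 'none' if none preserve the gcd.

Old gcd = 3; gcd of others (without N[2]) = 12
New gcd for candidate v: gcd(12, v). Preserves old gcd iff gcd(12, v) = 3.
  Option A: v=52, gcd(12,52)=4 -> changes
  Option B: v=35, gcd(12,35)=1 -> changes
  Option C: v=15, gcd(12,15)=3 -> preserves
  Option D: v=26, gcd(12,26)=2 -> changes
  Option E: v=78, gcd(12,78)=6 -> changes

Answer: C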